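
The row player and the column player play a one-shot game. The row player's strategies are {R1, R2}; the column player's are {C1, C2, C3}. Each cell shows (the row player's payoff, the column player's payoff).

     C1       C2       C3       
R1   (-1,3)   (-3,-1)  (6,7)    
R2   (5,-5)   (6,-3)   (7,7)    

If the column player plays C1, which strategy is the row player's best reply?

R2

With the column player fixed at C1, the row player's payoffs are: R1 → -1, R2 → 5.
The maximum is 5, achieved by R2.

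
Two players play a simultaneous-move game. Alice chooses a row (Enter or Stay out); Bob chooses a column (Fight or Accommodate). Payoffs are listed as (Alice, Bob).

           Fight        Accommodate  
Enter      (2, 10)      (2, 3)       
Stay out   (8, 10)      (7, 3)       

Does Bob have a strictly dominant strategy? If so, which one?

Fight

A strategy is strictly dominant if it gives Bob a strictly higher payoff than every other strategy, against every choice by the opponent.
Fight strictly dominates: vs Enter: 10 > 3; vs Stay out: 10 > 3.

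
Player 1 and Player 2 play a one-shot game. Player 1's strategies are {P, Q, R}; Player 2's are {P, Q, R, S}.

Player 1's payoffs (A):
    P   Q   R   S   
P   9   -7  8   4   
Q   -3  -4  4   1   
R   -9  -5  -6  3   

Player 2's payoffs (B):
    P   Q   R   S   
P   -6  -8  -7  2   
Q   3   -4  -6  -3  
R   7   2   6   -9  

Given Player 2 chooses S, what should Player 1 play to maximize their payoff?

P

With Player 2 fixed at S, Player 1's payoffs are: P → 4, Q → 1, R → 3.
The maximum is 4, achieved by P.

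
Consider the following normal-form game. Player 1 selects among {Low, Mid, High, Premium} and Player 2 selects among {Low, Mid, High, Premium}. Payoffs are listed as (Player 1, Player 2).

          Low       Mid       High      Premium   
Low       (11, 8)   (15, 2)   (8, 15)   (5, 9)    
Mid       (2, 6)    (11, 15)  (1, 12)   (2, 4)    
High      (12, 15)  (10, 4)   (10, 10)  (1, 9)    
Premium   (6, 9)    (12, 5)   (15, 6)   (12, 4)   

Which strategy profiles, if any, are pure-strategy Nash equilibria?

Check mutual best responses: a cell is a NE iff neither player can gain by unilaterally deviating.
Player 1's best responses — vs Low: High (payoff 12); vs Mid: Low (payoff 15); vs High: Premium (payoff 15); vs Premium: Premium (payoff 12).
Player 2's best responses — vs Low: High (payoff 15); vs Mid: Mid (payoff 15); vs High: Low (payoff 15); vs Premium: Low (payoff 9).
The only mutual best response is (High, Low); neither player gains by switching there.

(High, Low)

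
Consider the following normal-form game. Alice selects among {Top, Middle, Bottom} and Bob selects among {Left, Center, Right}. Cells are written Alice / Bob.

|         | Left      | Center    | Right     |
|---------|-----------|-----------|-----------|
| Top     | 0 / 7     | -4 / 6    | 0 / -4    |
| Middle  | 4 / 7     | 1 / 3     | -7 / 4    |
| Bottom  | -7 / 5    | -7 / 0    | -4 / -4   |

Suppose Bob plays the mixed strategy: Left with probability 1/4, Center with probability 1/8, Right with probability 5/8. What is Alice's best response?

Top

Compute Alice's expected payoff from each pure strategy against the given mix.
Top: (1/4)·0 + (1/8)·(-4) + (5/8)·0 = -1/2
Middle: (1/4)·4 + (1/8)·1 + (5/8)·(-7) = -13/4
Bottom: (1/4)·(-7) + (1/8)·(-7) + (5/8)·(-4) = -41/8
Highest expected payoff is -1/2, from Top.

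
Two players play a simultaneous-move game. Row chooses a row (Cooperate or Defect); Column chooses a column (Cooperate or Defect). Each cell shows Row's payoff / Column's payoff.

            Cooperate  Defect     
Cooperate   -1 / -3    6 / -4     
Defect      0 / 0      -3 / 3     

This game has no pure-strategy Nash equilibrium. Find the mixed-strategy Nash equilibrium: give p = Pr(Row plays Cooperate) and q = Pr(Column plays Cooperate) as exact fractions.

Each player's mixing probability is pinned down by making the *other* player indifferent.
Column indifferent between Cooperate and Defect: p·(-3) + (1−p)·0 = p·(-4) + (1−p)·3 ⟹ 0 + (-3)p = 3 + (-7)p ⟹ p = 3/4.
Row indifferent between Cooperate and Defect: q·(-1) + (1−q)·6 = q·0 + (1−q)·(-3) ⟹ 6 + (-7)q = (-3) + 3q ⟹ q = 9/10.

p = 3/4, q = 9/10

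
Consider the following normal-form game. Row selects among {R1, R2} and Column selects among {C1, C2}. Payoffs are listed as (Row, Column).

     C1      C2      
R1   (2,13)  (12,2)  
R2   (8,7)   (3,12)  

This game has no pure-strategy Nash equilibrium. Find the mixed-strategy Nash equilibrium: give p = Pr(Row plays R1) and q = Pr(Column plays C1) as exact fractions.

Each player's mixing probability is pinned down by making the *other* player indifferent.
Column indifferent between C1 and C2: p·13 + (1−p)·7 = p·2 + (1−p)·12 ⟹ 7 + 6p = 12 + (-10)p ⟹ p = 5/16.
Row indifferent between R1 and R2: q·2 + (1−q)·12 = q·8 + (1−q)·3 ⟹ 12 + (-10)q = 3 + 5q ⟹ q = 3/5.

p = 5/16, q = 3/5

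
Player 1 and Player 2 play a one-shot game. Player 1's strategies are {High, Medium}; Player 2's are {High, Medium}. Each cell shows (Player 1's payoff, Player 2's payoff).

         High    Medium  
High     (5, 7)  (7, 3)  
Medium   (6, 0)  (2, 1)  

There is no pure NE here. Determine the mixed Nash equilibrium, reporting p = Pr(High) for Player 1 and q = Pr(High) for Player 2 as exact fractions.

p = 1/5, q = 5/6

In a mixed NE each player is indifferent between their pure strategies, so the opponent's mix sets the indifference.
Player 2 indifferent between High and Medium: p·7 + (1−p)·0 = p·3 + (1−p)·1 ⟹ 0 + 7p = 1 + 2p ⟹ p = 1/5.
Player 1 indifferent between High and Medium: q·5 + (1−q)·7 = q·6 + (1−q)·2 ⟹ 7 + (-2)q = 2 + 4q ⟹ q = 5/6.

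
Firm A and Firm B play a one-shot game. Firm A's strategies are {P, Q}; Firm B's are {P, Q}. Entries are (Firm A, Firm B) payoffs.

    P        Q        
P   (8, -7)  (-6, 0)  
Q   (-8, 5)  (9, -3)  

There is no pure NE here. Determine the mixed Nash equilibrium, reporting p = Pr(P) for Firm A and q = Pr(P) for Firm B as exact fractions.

p = 8/15, q = 15/31

Each player's mixing probability is pinned down by making the *other* player indifferent.
Firm B indifferent between P and Q: p·(-7) + (1−p)·5 = p·0 + (1−p)·(-3) ⟹ 5 + (-12)p = (-3) + 3p ⟹ p = 8/15.
Firm A indifferent between P and Q: q·8 + (1−q)·(-6) = q·(-8) + (1−q)·9 ⟹ (-6) + 14q = 9 + (-17)q ⟹ q = 15/31.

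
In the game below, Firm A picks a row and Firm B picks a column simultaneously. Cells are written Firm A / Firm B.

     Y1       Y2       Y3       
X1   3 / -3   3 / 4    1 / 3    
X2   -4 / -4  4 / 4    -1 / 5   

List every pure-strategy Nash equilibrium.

Find each player's best response to every opponent strategy; NE are the intersections.
Firm A's best responses — vs Y1: X1 (payoff 3); vs Y2: X2 (payoff 4); vs Y3: X1 (payoff 1).
Firm B's best responses — vs X1: Y2 (payoff 4); vs X2: Y3 (payoff 5).
No cell has both players best-responding. For instance, Firm A's best reply to Y2 is X2, but against X2 Firm B prefers Y3 over Y2.

None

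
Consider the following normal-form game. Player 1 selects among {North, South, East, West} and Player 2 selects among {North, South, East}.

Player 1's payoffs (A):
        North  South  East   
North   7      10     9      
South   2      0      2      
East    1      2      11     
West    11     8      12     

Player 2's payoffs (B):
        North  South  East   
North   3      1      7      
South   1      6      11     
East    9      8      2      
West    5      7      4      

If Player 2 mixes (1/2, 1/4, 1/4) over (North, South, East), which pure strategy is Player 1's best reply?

West

Compute Player 1's expected payoff from each pure strategy against the given mix.
North: (1/2)·7 + (1/4)·10 + (1/4)·9 = 33/4
South: (1/2)·2 + (1/4)·0 + (1/4)·2 = 3/2
East: (1/2)·1 + (1/4)·2 + (1/4)·11 = 15/4
West: (1/2)·11 + (1/4)·8 + (1/4)·12 = 21/2
Highest expected payoff is 21/2, from West.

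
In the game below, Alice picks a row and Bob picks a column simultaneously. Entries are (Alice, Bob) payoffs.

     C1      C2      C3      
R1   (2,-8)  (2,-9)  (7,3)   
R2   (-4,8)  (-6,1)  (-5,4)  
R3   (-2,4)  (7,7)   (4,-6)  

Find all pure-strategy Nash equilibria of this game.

(R1, C3) and (R3, C2)

Check mutual best responses: a cell is a NE iff neither player can gain by unilaterally deviating.
Alice's best responses — vs C1: R1 (payoff 2); vs C2: R3 (payoff 7); vs C3: R1 (payoff 7).
Bob's best responses — vs R1: C3 (payoff 3); vs R2: C1 (payoff 8); vs R3: C2 (payoff 7).
Mutual best responses occur at (R1, C3) and (R3, C2); at each, neither player gains by switching.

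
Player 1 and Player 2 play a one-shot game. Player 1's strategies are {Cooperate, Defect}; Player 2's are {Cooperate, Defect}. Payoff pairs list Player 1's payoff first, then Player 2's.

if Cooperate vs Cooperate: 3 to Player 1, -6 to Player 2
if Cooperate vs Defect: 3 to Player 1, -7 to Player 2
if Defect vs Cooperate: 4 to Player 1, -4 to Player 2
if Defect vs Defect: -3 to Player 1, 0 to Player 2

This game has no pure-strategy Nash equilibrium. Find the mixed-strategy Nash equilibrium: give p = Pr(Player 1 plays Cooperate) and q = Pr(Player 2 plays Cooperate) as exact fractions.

In a mixed NE each player is indifferent between their pure strategies, so the opponent's mix sets the indifference.
Player 2 indifferent between Cooperate and Defect: p·(-6) + (1−p)·(-4) = p·(-7) + (1−p)·0 ⟹ (-4) + (-2)p = 0 + (-7)p ⟹ p = 4/5.
Player 1 indifferent between Cooperate and Defect: q·3 + (1−q)·3 = q·4 + (1−q)·(-3) ⟹ 3 + 0q = (-3) + 7q ⟹ q = 6/7.

p = 4/5, q = 6/7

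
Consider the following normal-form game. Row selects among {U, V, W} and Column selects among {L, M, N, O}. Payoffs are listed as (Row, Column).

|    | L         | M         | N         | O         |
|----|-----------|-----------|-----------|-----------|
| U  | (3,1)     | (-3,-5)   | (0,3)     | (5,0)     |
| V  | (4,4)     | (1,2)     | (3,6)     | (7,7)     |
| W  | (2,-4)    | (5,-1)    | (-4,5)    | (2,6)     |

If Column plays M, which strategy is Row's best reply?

With Column fixed at M, Row's payoffs are: U → -3, V → 1, W → 5.
The maximum is 5, achieved by W.

W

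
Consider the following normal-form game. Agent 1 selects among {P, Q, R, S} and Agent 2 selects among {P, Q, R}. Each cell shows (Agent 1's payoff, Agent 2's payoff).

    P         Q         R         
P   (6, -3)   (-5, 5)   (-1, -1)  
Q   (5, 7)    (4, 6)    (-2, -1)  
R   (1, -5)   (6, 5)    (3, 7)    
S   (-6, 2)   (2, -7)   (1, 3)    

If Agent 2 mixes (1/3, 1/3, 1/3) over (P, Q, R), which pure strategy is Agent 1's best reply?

R

Agent 1's best reply maximizes expected payoff against the mix.
P: (1/3)·6 + (1/3)·(-5) + (1/3)·(-1) = 0
Q: (1/3)·5 + (1/3)·4 + (1/3)·(-2) = 7/3
R: (1/3)·1 + (1/3)·6 + (1/3)·3 = 10/3
S: (1/3)·(-6) + (1/3)·2 + (1/3)·1 = -1
Highest expected payoff is 10/3, from R.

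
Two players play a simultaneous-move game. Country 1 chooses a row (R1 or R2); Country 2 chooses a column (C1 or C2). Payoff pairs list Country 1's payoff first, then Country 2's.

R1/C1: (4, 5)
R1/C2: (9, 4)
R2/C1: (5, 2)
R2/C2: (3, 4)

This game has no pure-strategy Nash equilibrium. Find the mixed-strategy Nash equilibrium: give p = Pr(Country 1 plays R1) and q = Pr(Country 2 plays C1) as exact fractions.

Each player's mixing probability is pinned down by making the *other* player indifferent.
Country 2 indifferent between C1 and C2: p·5 + (1−p)·2 = p·4 + (1−p)·4 ⟹ 2 + 3p = 4 + 0p ⟹ p = 2/3.
Country 1 indifferent between R1 and R2: q·4 + (1−q)·9 = q·5 + (1−q)·3 ⟹ 9 + (-5)q = 3 + 2q ⟹ q = 6/7.

p = 2/3, q = 6/7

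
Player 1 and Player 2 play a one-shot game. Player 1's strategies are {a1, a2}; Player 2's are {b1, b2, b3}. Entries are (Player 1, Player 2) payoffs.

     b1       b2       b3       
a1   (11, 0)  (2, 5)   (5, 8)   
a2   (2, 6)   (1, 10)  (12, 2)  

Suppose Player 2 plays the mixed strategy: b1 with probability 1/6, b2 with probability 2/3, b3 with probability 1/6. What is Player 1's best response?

Compute Player 1's expected payoff from each pure strategy against the given mix.
a1: (1/6)·11 + (2/3)·2 + (1/6)·5 = 4
a2: (1/6)·2 + (2/3)·1 + (1/6)·12 = 3
Highest expected payoff is 4, from a1.

a1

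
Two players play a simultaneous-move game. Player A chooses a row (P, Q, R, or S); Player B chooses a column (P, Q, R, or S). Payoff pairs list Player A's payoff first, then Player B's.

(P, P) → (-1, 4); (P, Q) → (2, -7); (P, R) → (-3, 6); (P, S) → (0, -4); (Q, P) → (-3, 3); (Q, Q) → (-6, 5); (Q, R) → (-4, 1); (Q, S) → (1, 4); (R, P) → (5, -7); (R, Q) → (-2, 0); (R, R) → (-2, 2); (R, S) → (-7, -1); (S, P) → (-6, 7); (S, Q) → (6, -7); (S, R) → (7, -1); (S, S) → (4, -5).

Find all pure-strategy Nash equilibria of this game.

Find each player's best response to every opponent strategy; NE are the intersections.
Player A's best responses — vs P: R (payoff 5); vs Q: S (payoff 6); vs R: S (payoff 7); vs S: S (payoff 4).
Player B's best responses — vs P: R (payoff 6); vs Q: Q (payoff 5); vs R: R (payoff 2); vs S: P (payoff 7).
No cell has both players best-responding. For instance, Player A's best reply to Q is S, but against S Player B prefers P over Q.

None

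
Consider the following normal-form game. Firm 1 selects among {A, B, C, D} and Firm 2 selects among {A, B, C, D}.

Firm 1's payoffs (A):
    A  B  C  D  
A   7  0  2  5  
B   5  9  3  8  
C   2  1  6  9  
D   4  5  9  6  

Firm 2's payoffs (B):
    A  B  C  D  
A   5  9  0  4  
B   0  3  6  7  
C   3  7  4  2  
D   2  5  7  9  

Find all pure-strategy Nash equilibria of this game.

A profile is a Nash equilibrium when each player is best-responding to the other.
Firm 1's best responses — vs A: A (payoff 7); vs B: B (payoff 9); vs C: D (payoff 9); vs D: C (payoff 9).
Firm 2's best responses — vs A: B (payoff 9); vs B: D (payoff 7); vs C: B (payoff 7); vs D: D (payoff 9).
No cell has both players best-responding. For instance, Firm 1's best reply to B is B, but against B Firm 2 prefers D over B.

None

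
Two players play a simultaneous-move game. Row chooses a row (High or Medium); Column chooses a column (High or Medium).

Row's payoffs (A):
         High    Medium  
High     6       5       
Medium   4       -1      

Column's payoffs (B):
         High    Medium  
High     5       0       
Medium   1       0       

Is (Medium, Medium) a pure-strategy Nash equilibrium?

Holding Column at Medium: Row gets -1 from Medium but could get 5 by switching to High. Row has a profitable deviation.

No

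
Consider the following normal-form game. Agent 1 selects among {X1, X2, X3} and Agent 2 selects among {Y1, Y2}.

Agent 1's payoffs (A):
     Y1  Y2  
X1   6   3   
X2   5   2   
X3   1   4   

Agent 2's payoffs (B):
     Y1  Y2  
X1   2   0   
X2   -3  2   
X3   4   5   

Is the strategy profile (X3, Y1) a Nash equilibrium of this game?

Holding Agent 2 at Y1: Agent 1 gets 1 from X3 but could get 6 by switching to X1. Agent 1 has a profitable deviation.

No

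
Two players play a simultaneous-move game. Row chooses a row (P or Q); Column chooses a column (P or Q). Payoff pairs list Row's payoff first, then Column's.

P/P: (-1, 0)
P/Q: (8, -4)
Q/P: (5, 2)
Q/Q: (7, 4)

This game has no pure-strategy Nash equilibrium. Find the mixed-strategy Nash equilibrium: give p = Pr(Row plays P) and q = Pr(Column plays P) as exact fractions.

p = 1/3, q = 1/7

Each player's mixing probability is pinned down by making the *other* player indifferent.
Column indifferent between P and Q: p·0 + (1−p)·2 = p·(-4) + (1−p)·4 ⟹ 2 + (-2)p = 4 + (-8)p ⟹ p = 1/3.
Row indifferent between P and Q: q·(-1) + (1−q)·8 = q·5 + (1−q)·7 ⟹ 8 + (-9)q = 7 + (-2)q ⟹ q = 1/7.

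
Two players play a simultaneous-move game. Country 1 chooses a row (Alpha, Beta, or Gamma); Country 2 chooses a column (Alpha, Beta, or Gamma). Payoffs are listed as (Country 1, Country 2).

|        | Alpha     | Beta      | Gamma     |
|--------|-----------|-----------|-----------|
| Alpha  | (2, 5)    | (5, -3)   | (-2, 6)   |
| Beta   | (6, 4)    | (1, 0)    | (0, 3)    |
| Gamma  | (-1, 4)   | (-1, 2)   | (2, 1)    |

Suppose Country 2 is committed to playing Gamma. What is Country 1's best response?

With Country 2 fixed at Gamma, Country 1's payoffs are: Alpha → -2, Beta → 0, Gamma → 2.
The maximum is 2, achieved by Gamma.

Gamma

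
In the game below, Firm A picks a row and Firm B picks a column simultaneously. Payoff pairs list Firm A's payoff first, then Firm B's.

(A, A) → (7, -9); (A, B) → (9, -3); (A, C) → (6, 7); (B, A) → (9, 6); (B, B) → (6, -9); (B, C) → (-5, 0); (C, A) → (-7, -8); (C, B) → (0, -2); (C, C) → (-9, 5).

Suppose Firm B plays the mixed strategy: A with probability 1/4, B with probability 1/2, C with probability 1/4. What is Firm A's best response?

A

Firm A's best reply maximizes expected payoff against the mix.
A: (1/4)·7 + (1/2)·9 + (1/4)·6 = 31/4
B: (1/4)·9 + (1/2)·6 + (1/4)·(-5) = 4
C: (1/4)·(-7) + (1/2)·0 + (1/4)·(-9) = -4
Highest expected payoff is 31/4, from A.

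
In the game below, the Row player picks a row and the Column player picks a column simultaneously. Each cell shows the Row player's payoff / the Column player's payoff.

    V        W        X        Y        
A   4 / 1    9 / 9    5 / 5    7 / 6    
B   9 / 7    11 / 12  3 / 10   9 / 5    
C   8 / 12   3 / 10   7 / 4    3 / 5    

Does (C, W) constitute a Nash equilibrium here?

No

Holding the Column player at W: the Row player gets 3 from C but could get 11 by switching to B. The Row player has a profitable deviation.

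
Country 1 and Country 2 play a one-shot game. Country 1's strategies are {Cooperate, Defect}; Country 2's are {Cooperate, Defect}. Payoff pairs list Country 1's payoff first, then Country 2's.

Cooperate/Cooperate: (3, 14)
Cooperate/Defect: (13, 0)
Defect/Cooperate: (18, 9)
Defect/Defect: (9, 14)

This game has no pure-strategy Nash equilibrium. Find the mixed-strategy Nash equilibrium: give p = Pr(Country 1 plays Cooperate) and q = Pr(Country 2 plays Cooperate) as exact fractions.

p = 5/19, q = 4/19

Each player's mixing probability is pinned down by making the *other* player indifferent.
Country 2 indifferent between Cooperate and Defect: p·14 + (1−p)·9 = p·0 + (1−p)·14 ⟹ 9 + 5p = 14 + (-14)p ⟹ p = 5/19.
Country 1 indifferent between Cooperate and Defect: q·3 + (1−q)·13 = q·18 + (1−q)·9 ⟹ 13 + (-10)q = 9 + 9q ⟹ q = 4/19.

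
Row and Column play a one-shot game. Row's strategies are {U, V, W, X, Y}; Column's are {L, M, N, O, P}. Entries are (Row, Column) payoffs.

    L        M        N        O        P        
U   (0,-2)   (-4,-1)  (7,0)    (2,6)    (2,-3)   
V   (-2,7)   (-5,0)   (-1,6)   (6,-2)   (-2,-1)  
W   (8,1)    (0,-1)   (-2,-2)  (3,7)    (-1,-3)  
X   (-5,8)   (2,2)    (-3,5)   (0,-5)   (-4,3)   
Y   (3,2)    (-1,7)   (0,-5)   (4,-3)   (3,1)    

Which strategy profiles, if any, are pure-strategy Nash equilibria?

No pure-strategy Nash equilibrium

Find each player's best response to every opponent strategy; NE are the intersections.
Row's best responses — vs L: W (payoff 8); vs M: X (payoff 2); vs N: U (payoff 7); vs O: V (payoff 6); vs P: Y (payoff 3).
Column's best responses — vs U: O (payoff 6); vs V: L (payoff 7); vs W: O (payoff 7); vs X: L (payoff 8); vs Y: M (payoff 7).
No cell has both players best-responding. For instance, Row's best reply to O is V, but against V Column prefers L over O.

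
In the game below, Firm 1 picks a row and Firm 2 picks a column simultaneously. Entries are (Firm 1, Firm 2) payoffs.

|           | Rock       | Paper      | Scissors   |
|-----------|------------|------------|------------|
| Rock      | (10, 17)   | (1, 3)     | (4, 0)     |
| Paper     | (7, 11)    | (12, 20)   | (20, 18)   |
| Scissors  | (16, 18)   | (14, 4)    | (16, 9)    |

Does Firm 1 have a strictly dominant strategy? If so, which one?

Check whether one of Firm 1's strategies beats all alternatives regardless of what the opponent does.
Rock is not dominant: against Rock, Scissors gives 16 > 10.
Paper is not dominant: against Rock, Rock gives 10 > 7.
Scissors is not dominant: against Scissors, Paper gives 20 > 16.
No single strategy is best against every opponent action.

None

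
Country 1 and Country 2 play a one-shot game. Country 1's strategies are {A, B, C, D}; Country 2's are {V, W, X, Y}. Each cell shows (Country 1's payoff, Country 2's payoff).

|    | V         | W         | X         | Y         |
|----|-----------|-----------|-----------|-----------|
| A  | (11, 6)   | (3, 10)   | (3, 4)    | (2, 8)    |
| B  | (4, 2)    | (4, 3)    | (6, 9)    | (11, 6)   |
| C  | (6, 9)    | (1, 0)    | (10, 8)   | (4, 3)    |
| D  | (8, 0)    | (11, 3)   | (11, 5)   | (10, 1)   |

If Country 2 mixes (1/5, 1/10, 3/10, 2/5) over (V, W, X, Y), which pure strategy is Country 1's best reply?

D

Compute Country 1's expected payoff from each pure strategy against the given mix.
A: (1/5)·11 + (1/10)·3 + (3/10)·3 + (2/5)·2 = 21/5
B: (1/5)·4 + (1/10)·4 + (3/10)·6 + (2/5)·11 = 37/5
C: (1/5)·6 + (1/10)·1 + (3/10)·10 + (2/5)·4 = 59/10
D: (1/5)·8 + (1/10)·11 + (3/10)·11 + (2/5)·10 = 10
Highest expected payoff is 10, from D.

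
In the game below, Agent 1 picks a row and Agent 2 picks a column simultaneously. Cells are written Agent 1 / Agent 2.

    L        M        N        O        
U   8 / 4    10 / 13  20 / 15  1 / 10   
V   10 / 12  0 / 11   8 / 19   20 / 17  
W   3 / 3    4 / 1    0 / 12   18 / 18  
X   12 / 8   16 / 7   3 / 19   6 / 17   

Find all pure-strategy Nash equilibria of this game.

(U, N)

Check mutual best responses: a cell is a NE iff neither player can gain by unilaterally deviating.
Agent 1's best responses — vs L: X (payoff 12); vs M: X (payoff 16); vs N: U (payoff 20); vs O: V (payoff 20).
Agent 2's best responses — vs U: N (payoff 15); vs V: N (payoff 19); vs W: O (payoff 18); vs X: N (payoff 19).
The only mutual best response is (U, N); neither player gains by switching there.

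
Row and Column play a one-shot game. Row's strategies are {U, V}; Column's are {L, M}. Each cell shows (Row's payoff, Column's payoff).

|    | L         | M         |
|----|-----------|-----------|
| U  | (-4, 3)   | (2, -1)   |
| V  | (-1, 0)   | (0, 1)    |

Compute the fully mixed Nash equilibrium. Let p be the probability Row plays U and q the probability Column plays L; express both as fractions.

Each player's mixing probability is pinned down by making the *other* player indifferent.
Column indifferent between L and M: p·3 + (1−p)·0 = p·(-1) + (1−p)·1 ⟹ 0 + 3p = 1 + (-2)p ⟹ p = 1/5.
Row indifferent between U and V: q·(-4) + (1−q)·2 = q·(-1) + (1−q)·0 ⟹ 2 + (-6)q = 0 + (-1)q ⟹ q = 2/5.

p = 1/5, q = 2/5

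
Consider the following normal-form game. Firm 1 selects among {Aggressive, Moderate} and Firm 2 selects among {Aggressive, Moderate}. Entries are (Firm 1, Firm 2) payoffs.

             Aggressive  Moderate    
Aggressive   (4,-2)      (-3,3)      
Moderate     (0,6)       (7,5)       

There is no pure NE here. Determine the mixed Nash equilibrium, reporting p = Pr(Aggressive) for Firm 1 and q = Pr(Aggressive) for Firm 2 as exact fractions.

In a mixed NE each player is indifferent between their pure strategies, so the opponent's mix sets the indifference.
Firm 2 indifferent between Aggressive and Moderate: p·(-2) + (1−p)·6 = p·3 + (1−p)·5 ⟹ 6 + (-8)p = 5 + (-2)p ⟹ p = 1/6.
Firm 1 indifferent between Aggressive and Moderate: q·4 + (1−q)·(-3) = q·0 + (1−q)·7 ⟹ (-3) + 7q = 7 + (-7)q ⟹ q = 5/7.

p = 1/6, q = 5/7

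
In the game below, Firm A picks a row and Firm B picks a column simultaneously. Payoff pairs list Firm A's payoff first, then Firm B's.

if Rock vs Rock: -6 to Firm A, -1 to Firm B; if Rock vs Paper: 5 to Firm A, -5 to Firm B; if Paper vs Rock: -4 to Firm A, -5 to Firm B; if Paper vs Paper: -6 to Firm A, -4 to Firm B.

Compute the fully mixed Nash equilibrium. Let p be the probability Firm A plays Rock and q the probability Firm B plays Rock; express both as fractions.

p = 1/5, q = 11/13

In a mixed NE each player is indifferent between their pure strategies, so the opponent's mix sets the indifference.
Firm B indifferent between Rock and Paper: p·(-1) + (1−p)·(-5) = p·(-5) + (1−p)·(-4) ⟹ (-5) + 4p = (-4) + (-1)p ⟹ p = 1/5.
Firm A indifferent between Rock and Paper: q·(-6) + (1−q)·5 = q·(-4) + (1−q)·(-6) ⟹ 5 + (-11)q = (-6) + 2q ⟹ q = 11/13.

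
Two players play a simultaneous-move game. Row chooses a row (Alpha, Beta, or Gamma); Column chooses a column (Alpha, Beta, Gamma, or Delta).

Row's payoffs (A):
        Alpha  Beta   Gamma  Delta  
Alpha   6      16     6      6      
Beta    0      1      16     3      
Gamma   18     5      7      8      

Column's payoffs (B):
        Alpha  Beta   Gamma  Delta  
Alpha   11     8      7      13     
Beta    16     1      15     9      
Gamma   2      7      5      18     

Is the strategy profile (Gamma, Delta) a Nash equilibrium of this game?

Yes

Holding Column at Delta: Row gets 8 from Gamma, versus 6 from Alpha, 3 from Beta. No profitable deviation for Row.
Holding Row at Gamma: Column gets 18 from Delta, versus 2 from Alpha, 7 from Beta, 5 from Gamma. No profitable deviation for Column either.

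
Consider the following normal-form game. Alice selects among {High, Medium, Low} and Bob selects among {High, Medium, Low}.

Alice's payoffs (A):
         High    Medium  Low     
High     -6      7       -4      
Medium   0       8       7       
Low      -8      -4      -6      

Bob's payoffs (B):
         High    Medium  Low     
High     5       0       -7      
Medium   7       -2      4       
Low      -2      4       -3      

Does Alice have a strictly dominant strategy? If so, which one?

Check whether one of Alice's strategies beats all alternatives regardless of what the opponent does.
Medium strictly dominates: vs High: 0 > each of {-6, -8}; vs Medium: 8 > each of {7, -4}; vs Low: 7 > each of {-4, -6}.

Medium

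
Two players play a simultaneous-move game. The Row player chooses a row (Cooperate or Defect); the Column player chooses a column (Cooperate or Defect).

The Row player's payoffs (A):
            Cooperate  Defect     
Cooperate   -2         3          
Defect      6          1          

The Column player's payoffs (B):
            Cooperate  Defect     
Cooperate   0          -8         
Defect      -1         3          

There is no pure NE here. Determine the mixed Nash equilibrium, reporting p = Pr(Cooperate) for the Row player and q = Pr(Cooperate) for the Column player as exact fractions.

Each player's mixing probability is pinned down by making the *other* player indifferent.
The Column player indifferent between Cooperate and Defect: p·0 + (1−p)·(-1) = p·(-8) + (1−p)·3 ⟹ (-1) + 1p = 3 + (-11)p ⟹ p = 1/3.
The Row player indifferent between Cooperate and Defect: q·(-2) + (1−q)·3 = q·6 + (1−q)·1 ⟹ 3 + (-5)q = 1 + 5q ⟹ q = 1/5.

p = 1/3, q = 1/5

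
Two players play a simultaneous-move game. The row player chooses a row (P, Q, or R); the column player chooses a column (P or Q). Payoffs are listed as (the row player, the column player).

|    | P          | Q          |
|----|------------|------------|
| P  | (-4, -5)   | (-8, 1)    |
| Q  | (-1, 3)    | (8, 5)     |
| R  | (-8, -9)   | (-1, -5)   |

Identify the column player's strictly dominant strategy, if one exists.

Q

Check whether one of the column player's strategies beats all alternatives regardless of what the opponent does.
Q strictly dominates: vs P: 1 > -5; vs Q: 5 > 3; vs R: -5 > -9.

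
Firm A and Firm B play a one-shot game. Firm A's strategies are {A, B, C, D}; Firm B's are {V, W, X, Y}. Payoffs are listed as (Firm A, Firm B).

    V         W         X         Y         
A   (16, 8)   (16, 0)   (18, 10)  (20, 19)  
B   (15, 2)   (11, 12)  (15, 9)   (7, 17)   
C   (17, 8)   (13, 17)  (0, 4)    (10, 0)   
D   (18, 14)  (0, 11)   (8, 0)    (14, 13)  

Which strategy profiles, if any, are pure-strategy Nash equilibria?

Check mutual best responses: a cell is a NE iff neither player can gain by unilaterally deviating.
Firm A's best responses — vs V: D (payoff 18); vs W: A (payoff 16); vs X: A (payoff 18); vs Y: A (payoff 20).
Firm B's best responses — vs A: Y (payoff 19); vs B: Y (payoff 17); vs C: W (payoff 17); vs D: V (payoff 14).
Mutual best responses occur at (A, Y) and (D, V); at each, neither player gains by switching.

(A, Y) and (D, V)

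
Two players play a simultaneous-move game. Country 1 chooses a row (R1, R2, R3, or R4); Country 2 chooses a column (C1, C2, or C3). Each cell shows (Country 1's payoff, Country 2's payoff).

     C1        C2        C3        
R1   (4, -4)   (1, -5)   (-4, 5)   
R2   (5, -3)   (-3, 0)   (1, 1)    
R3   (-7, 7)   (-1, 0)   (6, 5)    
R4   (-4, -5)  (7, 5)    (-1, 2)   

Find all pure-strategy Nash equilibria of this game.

Check mutual best responses: a cell is a NE iff neither player can gain by unilaterally deviating.
Country 1's best responses — vs C1: R2 (payoff 5); vs C2: R4 (payoff 7); vs C3: R3 (payoff 6).
Country 2's best responses — vs R1: C3 (payoff 5); vs R2: C3 (payoff 1); vs R3: C1 (payoff 7); vs R4: C2 (payoff 5).
The only mutual best response is (R4, C2); neither player gains by switching there.

(R4, C2)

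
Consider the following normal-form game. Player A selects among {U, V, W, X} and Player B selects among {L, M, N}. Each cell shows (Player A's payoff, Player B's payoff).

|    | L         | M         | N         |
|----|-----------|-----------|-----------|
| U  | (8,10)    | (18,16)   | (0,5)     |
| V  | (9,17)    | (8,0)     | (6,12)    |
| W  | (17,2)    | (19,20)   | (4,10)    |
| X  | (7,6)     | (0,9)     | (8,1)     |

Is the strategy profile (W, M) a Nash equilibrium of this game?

Holding Player B at M: Player A gets 19 from W, versus 18 from U, 8 from V, 0 from X. No profitable deviation for Player A.
Holding Player A at W: Player B gets 20 from M, versus 2 from L, 10 from N. No profitable deviation for Player B either.

Yes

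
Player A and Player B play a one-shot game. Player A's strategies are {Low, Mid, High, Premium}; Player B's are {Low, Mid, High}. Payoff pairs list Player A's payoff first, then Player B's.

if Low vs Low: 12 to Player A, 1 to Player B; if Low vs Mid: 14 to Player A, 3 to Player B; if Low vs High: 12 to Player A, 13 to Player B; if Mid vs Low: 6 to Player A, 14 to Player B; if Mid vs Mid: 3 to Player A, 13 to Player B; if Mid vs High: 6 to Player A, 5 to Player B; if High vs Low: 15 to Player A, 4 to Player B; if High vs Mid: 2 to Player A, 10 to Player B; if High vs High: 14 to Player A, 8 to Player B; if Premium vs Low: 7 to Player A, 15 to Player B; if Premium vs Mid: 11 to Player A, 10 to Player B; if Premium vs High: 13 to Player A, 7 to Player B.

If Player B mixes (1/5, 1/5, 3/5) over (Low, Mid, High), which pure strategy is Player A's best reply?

Compute Player A's expected payoff from each pure strategy against the given mix.
Low: (1/5)·12 + (1/5)·14 + (3/5)·12 = 62/5
Mid: (1/5)·6 + (1/5)·3 + (3/5)·6 = 27/5
High: (1/5)·15 + (1/5)·2 + (3/5)·14 = 59/5
Premium: (1/5)·7 + (1/5)·11 + (3/5)·13 = 57/5
Highest expected payoff is 62/5, from Low.

Low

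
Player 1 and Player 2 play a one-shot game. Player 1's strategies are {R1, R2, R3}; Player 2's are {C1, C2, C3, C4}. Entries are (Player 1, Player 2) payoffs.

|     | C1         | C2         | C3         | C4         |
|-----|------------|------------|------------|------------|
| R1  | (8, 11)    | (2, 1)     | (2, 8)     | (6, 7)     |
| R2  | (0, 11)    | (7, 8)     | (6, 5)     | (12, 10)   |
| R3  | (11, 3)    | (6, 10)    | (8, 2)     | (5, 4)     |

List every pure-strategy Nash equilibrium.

None

Check mutual best responses: a cell is a NE iff neither player can gain by unilaterally deviating.
Player 1's best responses — vs C1: R3 (payoff 11); vs C2: R2 (payoff 7); vs C3: R3 (payoff 8); vs C4: R2 (payoff 12).
Player 2's best responses — vs R1: C1 (payoff 11); vs R2: C1 (payoff 11); vs R3: C2 (payoff 10).
No cell has both players best-responding. For instance, Player 1's best reply to C4 is R2, but against R2 Player 2 prefers C1 over C4.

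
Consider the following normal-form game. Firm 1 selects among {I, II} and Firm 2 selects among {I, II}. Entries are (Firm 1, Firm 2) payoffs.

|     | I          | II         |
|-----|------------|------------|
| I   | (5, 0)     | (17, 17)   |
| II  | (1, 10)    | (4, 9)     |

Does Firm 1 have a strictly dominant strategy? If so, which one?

A strategy is strictly dominant if it gives Firm 1 a strictly higher payoff than every other strategy, against every choice by the opponent.
I strictly dominates: vs I: 5 > 1; vs II: 17 > 4.

I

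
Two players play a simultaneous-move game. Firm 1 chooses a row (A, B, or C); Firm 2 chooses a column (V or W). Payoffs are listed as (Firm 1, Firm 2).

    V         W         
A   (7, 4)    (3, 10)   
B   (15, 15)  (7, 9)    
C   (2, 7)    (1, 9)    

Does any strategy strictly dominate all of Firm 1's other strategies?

A strategy is strictly dominant if it gives Firm 1 a strictly higher payoff than every other strategy, against every choice by the opponent.
B strictly dominates: vs V: 15 > each of {7, 2}; vs W: 7 > each of {3, 1}.

B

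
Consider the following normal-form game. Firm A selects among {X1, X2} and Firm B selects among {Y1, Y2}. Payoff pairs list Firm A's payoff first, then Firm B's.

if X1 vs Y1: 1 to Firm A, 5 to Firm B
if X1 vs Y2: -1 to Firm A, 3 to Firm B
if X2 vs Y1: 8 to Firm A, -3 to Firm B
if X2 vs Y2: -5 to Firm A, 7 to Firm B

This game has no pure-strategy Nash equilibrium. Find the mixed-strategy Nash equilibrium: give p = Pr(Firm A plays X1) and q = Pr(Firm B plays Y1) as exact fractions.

In a mixed NE each player is indifferent between their pure strategies, so the opponent's mix sets the indifference.
Firm B indifferent between Y1 and Y2: p·5 + (1−p)·(-3) = p·3 + (1−p)·7 ⟹ (-3) + 8p = 7 + (-4)p ⟹ p = 5/6.
Firm A indifferent between X1 and X2: q·1 + (1−q)·(-1) = q·8 + (1−q)·(-5) ⟹ (-1) + 2q = (-5) + 13q ⟹ q = 4/11.

p = 5/6, q = 4/11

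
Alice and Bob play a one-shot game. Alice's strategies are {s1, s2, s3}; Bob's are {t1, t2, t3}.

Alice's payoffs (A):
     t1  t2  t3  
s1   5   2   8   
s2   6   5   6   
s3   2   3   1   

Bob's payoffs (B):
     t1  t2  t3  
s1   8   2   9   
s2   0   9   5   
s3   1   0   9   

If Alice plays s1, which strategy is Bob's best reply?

With Alice fixed at s1, Bob's payoffs are: t1 → 8, t2 → 2, t3 → 9.
The maximum is 9, achieved by t3.

t3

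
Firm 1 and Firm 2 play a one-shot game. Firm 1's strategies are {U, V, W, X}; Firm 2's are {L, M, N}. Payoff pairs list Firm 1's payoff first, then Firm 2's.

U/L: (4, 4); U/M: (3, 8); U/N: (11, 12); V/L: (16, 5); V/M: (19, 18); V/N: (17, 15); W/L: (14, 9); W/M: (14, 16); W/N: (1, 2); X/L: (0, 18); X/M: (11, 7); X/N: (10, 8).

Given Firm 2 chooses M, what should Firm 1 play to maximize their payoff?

V

With Firm 2 fixed at M, Firm 1's payoffs are: U → 3, V → 19, W → 14, X → 11.
The maximum is 19, achieved by V.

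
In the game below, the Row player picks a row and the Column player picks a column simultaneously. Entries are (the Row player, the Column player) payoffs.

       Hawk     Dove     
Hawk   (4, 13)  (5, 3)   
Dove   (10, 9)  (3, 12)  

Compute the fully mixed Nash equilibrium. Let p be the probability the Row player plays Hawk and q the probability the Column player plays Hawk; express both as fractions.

p = 3/13, q = 1/4

In a mixed NE each player is indifferent between their pure strategies, so the opponent's mix sets the indifference.
The Column player indifferent between Hawk and Dove: p·13 + (1−p)·9 = p·3 + (1−p)·12 ⟹ 9 + 4p = 12 + (-9)p ⟹ p = 3/13.
The Row player indifferent between Hawk and Dove: q·4 + (1−q)·5 = q·10 + (1−q)·3 ⟹ 5 + (-1)q = 3 + 7q ⟹ q = 1/4.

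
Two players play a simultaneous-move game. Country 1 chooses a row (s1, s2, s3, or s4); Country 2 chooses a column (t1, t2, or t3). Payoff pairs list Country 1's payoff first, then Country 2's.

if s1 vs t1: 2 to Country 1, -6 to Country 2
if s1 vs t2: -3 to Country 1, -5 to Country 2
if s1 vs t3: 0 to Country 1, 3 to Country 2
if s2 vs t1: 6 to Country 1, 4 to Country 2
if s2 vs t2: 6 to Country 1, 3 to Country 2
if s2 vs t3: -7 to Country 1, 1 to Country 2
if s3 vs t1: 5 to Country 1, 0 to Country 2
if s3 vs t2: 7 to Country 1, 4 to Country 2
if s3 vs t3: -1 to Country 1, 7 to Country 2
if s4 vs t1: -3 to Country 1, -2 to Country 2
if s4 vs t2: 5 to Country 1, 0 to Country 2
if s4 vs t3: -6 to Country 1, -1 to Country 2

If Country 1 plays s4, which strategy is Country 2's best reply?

t2

With Country 1 fixed at s4, Country 2's payoffs are: t1 → -2, t2 → 0, t3 → -1.
The maximum is 0, achieved by t2.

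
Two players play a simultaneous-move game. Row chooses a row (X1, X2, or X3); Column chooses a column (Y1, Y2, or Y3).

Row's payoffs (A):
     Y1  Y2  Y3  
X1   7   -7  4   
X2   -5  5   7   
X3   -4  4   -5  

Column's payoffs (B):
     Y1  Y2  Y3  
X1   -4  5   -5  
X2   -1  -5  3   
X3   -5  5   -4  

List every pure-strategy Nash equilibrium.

(X2, Y3)

Find each player's best response to every opponent strategy; NE are the intersections.
Row's best responses — vs Y1: X1 (payoff 7); vs Y2: X2 (payoff 5); vs Y3: X2 (payoff 7).
Column's best responses — vs X1: Y2 (payoff 5); vs X2: Y3 (payoff 3); vs X3: Y2 (payoff 5).
The only mutual best response is (X2, Y3); neither player gains by switching there.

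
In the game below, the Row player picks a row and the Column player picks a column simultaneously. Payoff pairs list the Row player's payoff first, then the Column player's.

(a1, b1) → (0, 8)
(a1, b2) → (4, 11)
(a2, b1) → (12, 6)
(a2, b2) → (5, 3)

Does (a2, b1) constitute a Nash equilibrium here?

Yes

Holding the Column player at b1: the Row player gets 12 from a2, versus 0 from a1. No profitable deviation for the Row player.
Holding the Row player at a2: the Column player gets 6 from b1, versus 3 from b2. No profitable deviation for the Column player either.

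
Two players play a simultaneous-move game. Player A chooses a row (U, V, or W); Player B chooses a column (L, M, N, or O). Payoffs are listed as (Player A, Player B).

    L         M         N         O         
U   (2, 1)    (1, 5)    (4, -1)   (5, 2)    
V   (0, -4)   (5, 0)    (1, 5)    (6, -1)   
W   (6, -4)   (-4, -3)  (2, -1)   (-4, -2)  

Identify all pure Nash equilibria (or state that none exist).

Find each player's best response to every opponent strategy; NE are the intersections.
Player A's best responses — vs L: W (payoff 6); vs M: V (payoff 5); vs N: U (payoff 4); vs O: V (payoff 6).
Player B's best responses — vs U: M (payoff 5); vs V: N (payoff 5); vs W: N (payoff -1).
No cell has both players best-responding. For instance, Player A's best reply to M is V, but against V Player B prefers N over M.

There is no pure-strategy Nash equilibrium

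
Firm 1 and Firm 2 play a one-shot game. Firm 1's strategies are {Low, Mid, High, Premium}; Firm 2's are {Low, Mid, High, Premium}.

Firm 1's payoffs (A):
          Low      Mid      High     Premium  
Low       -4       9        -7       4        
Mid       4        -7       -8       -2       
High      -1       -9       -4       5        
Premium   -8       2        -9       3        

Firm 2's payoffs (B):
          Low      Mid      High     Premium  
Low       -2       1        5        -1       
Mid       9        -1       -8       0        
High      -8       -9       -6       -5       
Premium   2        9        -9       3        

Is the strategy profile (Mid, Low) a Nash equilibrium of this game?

Holding Firm 2 at Low: Firm 1 gets 4 from Mid, versus -4 from Low, -1 from High, -8 from Premium. No profitable deviation for Firm 1.
Holding Firm 1 at Mid: Firm 2 gets 9 from Low, versus -1 from Mid, -8 from High, 0 from Premium. No profitable deviation for Firm 2 either.

Yes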